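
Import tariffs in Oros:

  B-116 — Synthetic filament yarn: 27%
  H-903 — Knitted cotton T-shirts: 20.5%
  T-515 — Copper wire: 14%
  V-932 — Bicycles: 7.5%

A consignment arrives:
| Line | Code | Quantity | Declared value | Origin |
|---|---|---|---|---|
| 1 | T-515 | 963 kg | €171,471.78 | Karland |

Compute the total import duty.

Line 1 (T-515, Karland, 963 kg, €171,471.78):
Base rate for T-515 is 14%.
Duty = €171,471.78 × 14% = €24,006.05.

€24,006.05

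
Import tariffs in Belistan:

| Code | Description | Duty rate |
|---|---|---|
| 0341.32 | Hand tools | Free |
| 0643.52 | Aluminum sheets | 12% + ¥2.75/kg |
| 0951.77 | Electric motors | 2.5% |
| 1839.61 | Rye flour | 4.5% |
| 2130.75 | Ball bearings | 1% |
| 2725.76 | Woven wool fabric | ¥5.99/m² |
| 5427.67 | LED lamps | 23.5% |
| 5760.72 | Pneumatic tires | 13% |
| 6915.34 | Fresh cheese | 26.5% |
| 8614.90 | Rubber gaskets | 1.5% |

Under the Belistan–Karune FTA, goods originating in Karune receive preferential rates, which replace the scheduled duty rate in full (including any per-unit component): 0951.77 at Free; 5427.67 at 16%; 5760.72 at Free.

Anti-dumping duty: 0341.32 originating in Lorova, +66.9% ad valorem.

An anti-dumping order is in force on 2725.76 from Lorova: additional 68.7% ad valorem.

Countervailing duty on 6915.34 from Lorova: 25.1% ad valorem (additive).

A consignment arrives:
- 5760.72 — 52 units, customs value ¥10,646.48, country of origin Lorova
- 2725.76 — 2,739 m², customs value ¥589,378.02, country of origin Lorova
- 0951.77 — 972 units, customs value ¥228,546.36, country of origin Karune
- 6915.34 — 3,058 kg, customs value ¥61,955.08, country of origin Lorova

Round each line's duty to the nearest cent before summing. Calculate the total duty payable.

¥454,662.17

Line 1 (5760.72, Lorova, 52 units, ¥10,646.48):
Base rate for 5760.72 is 13%.
5760.72 has an FTA preferential rate, but origin Lorova is not Karune; base rate stands.
Duty = ¥10,646.48 × 13% = ¥1,384.04.
Line 2 (2725.76, Lorova, 2,739 m², ¥589,378.02):
Base rate for 2725.76 is ¥5.99/m².
Additional duty on 2725.76 from Lorova: +68.7% ad valorem. Applied ad valorem rate = 68.7%.
Duty = ¥589,378.02 × 68.7% + 2,739 × ¥5.99 = ¥421,309.31.
Line 3 (0951.77, Karune, 972 units, ¥228,546.36):
Base rate for 0951.77 is 2.5%.
Origin Karune qualifies under the Belistan–Karune agreement and 0951.77 is covered: preferential rate Free applies instead.
Duty = ¥228,546.36 × 0% = ¥0.00.
Line 4 (6915.34, Lorova, 3,058 kg, ¥61,955.08):
Base rate for 6915.34 is 26.5%.
Additional duty on 6915.34 from Lorova: +25.1%. Applied ad valorem rate: 26.5% + 25.1% = 51.6%.
Duty = ¥61,955.08 × 51.6% = ¥31,968.82.
Total = ¥1,384.04 + ¥421,309.31 + ¥0.00 + ¥31,968.82 = ¥454,662.17.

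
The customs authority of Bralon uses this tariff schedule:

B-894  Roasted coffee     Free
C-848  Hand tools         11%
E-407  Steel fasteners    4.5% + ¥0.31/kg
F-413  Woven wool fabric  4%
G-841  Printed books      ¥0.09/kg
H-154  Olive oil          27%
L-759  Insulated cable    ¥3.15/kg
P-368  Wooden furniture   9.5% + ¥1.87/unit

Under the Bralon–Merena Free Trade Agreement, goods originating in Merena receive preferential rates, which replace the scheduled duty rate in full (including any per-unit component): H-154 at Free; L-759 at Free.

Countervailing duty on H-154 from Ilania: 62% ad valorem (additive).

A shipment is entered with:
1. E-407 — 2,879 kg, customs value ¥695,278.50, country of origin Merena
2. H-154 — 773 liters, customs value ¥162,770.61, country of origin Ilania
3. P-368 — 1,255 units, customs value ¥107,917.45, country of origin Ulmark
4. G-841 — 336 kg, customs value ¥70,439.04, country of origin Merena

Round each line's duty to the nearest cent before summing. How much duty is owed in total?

Line 1 (E-407, Merena, 2,879 kg, ¥695,278.50):
Base rate for E-407 is 4.5% + ¥0.31/kg.
Origin Merena is the FTA partner but E-407 is not on the preference list; base rate stands.
Duty = ¥695,278.50 × 4.5% + 2,879 × ¥0.31 = ¥32,180.02.
Line 2 (H-154, Ilania, 773 liters, ¥162,770.61):
Base rate for H-154 is 27%.
H-154 has an FTA preferential rate, but origin Ilania is not Merena; base rate stands.
Additional duty on H-154 from Ilania: +62%. Applied ad valorem rate: 27% + 62% = 89%.
Duty = ¥162,770.61 × 89% = ¥144,865.84.
Line 3 (P-368, Ulmark, 1,255 units, ¥107,917.45):
Base rate for P-368 is 9.5% + ¥1.87/unit.
Duty = ¥107,917.45 × 9.5% + 1,255 × ¥1.87 = ¥12,599.01.
Line 4 (G-841, Merena, 336 kg, ¥70,439.04):
Base rate for G-841 is ¥0.09/kg.
Origin Merena is the FTA partner but G-841 is not on the preference list; base rate stands.
Duty = 336 × ¥0.09 = ¥30.24.
Total = ¥32,180.02 + ¥144,865.84 + ¥12,599.01 + ¥30.24 = ¥189,675.11.

¥189,675.11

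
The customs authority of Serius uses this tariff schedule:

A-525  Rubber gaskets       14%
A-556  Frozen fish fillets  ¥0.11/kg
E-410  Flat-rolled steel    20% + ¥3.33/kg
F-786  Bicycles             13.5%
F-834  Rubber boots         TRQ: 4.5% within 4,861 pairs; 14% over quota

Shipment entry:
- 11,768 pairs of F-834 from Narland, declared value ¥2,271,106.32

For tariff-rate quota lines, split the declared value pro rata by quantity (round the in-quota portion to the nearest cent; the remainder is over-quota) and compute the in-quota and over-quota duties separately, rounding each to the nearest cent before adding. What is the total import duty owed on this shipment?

¥228,833.07

Line 1 (F-834, Narland, 11,768 pairs, ¥2,271,106.32):
Code F-834 is under a tariff-rate quota (threshold 4,861 pairs). In-quota: 4,861 pairs at 4.5%; over-quota: 6,907 pairs at 14%.
Pro-rata value split: in-quota = ¥2,271,106.32 × 4,861/11,768 = ¥938,124.39; over-quota = ¥2,271,106.32 − ¥938,124.39 = ¥1,332,981.93.
In-quota duty = ¥938,124.39 × 4.5% = ¥42,215.60. Over-quota duty = ¥1,332,981.93 × 14% = ¥186,617.47.
Line duty = ¥42,215.60 + ¥186,617.47 = ¥228,833.07.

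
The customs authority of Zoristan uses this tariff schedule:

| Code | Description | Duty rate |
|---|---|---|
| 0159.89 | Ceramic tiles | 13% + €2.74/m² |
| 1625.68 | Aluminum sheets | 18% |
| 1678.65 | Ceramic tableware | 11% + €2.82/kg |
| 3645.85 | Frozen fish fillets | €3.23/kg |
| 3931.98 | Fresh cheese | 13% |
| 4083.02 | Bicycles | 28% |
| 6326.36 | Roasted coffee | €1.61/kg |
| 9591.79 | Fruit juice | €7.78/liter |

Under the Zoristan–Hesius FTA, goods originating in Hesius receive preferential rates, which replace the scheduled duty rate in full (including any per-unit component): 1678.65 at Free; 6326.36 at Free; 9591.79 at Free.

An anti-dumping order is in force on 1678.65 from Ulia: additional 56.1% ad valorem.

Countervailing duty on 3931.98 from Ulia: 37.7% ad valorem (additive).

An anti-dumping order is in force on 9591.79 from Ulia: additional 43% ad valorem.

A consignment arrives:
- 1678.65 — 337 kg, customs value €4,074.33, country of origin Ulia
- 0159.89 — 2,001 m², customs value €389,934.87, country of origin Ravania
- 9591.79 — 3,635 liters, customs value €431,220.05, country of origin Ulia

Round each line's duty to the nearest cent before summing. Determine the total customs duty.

Line 1 (1678.65, Ulia, 337 kg, €4,074.33):
Base rate for 1678.65 is 11% + €2.82/kg.
1678.65 has an FTA preferential rate, but origin Ulia is not Hesius; base rate stands.
Additional duty on 1678.65 from Ulia: +56.1%. Applied ad valorem rate: 11% + 56.1% = 67.1%.
Duty = €4,074.33 × 67.1% + 337 × €2.82 = €3,684.22.
Line 2 (0159.89, Ravania, 2,001 m², €389,934.87):
Base rate for 0159.89 is 13% + €2.74/m².
Duty = €389,934.87 × 13% + 2,001 × €2.74 = €56,174.27.
Line 3 (9591.79, Ulia, 3,635 liters, €431,220.05):
Base rate for 9591.79 is €7.78/liter.
9591.79 has an FTA preferential rate, but origin Ulia is not Hesius; base rate stands.
Additional duty on 9591.79 from Ulia: +43% ad valorem. Applied ad valorem rate = 43%.
Duty = €431,220.05 × 43% + 3,635 × €7.78 = €213,704.92.
Total = €3,684.22 + €56,174.27 + €213,704.92 = €273,563.41.

€273,563.41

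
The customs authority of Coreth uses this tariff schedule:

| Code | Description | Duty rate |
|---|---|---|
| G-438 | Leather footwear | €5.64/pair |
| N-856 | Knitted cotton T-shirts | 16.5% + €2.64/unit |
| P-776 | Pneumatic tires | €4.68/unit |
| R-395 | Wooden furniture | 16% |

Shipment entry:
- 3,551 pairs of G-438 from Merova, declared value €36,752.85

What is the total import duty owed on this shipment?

Line 1 (G-438, Merova, 3,551 pairs, €36,752.85):
Base rate for G-438 is €5.64/pair.
Duty = 3,551 × €5.64 = €20,027.64.

€20,027.64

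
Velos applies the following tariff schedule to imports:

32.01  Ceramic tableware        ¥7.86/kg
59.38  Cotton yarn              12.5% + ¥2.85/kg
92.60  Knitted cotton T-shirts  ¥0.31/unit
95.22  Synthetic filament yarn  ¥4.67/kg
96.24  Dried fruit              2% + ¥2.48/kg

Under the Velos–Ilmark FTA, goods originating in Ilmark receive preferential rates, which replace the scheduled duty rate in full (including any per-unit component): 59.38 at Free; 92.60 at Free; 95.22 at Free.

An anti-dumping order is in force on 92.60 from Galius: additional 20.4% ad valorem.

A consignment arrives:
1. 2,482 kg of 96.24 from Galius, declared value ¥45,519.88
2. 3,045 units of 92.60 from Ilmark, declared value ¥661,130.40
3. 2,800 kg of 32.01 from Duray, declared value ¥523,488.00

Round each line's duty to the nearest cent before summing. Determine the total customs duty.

Line 1 (96.24, Galius, 2,482 kg, ¥45,519.88):
Base rate for 96.24 is 2% + ¥2.48/kg.
Duty = ¥45,519.88 × 2% + 2,482 × ¥2.48 = ¥7,065.76.
Line 2 (92.60, Ilmark, 3,045 units, ¥661,130.40):
Base rate for 92.60 is ¥0.31/unit.
Origin Ilmark qualifies under the Velos–Ilmark agreement and 92.60 is covered: preferential rate Free applies instead.
The additional-duty order on 92.60 targets Galius, not Ilmark; it does not apply.
Duty = ¥661,130.40 × 0% = ¥0.00.
Line 3 (32.01, Duray, 2,800 kg, ¥523,488.00):
Base rate for 32.01 is ¥7.86/kg.
Duty = 2,800 × ¥7.86 = ¥22,008.00.
Total = ¥7,065.76 + ¥0.00 + ¥22,008.00 = ¥29,073.76.

¥29,073.76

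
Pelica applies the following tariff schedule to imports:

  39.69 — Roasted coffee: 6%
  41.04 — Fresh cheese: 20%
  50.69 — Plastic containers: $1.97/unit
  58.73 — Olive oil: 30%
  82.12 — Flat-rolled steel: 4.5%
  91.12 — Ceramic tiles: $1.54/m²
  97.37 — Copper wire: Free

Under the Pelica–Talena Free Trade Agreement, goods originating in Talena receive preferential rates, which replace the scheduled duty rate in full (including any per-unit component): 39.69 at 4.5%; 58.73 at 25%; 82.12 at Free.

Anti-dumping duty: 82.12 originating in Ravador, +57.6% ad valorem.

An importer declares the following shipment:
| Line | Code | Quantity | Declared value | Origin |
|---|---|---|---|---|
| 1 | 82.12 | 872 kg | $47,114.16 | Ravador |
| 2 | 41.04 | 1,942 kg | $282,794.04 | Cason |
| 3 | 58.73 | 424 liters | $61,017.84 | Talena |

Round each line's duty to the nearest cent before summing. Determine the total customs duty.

$101,071.16

Line 1 (82.12, Ravador, 872 kg, $47,114.16):
Base rate for 82.12 is 4.5%.
82.12 has an FTA preferential rate, but origin Ravador is not Talena; base rate stands.
Additional duty on 82.12 from Ravador: +57.6%. Applied ad valorem rate: 4.5% + 57.6% = 62.1%.
Duty = $47,114.16 × 62.1% = $29,257.89.
Line 2 (41.04, Cason, 1,942 kg, $282,794.04):
Base rate for 41.04 is 20%.
Duty = $282,794.04 × 20% = $56,558.81.
Line 3 (58.73, Talena, 424 liters, $61,017.84):
Base rate for 58.73 is 30%.
Origin Talena qualifies under the Pelica–Talena agreement and 58.73 is covered: preferential rate 25% applies instead.
Duty = $61,017.84 × 25% = $15,254.46.
Total = $29,257.89 + $56,558.81 + $15,254.46 = $101,071.16.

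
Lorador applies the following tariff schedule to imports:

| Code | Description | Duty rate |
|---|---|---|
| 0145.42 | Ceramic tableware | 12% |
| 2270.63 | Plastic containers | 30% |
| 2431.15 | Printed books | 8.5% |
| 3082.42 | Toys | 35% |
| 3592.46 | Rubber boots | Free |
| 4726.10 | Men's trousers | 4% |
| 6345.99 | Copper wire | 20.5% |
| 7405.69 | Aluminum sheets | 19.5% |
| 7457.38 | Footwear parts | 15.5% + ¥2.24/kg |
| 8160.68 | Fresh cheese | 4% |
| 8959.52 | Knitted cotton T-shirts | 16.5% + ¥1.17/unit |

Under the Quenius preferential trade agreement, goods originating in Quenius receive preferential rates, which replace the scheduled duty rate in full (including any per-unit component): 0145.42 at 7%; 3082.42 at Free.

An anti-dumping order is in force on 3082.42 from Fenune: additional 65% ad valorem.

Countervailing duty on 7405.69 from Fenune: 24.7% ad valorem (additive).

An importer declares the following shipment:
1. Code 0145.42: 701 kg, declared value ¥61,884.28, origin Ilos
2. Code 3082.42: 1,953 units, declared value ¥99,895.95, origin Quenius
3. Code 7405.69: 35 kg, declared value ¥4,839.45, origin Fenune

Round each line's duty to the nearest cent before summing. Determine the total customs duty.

¥9,565.15

Line 1 (0145.42, Ilos, 701 kg, ¥61,884.28):
Base rate for 0145.42 is 12%.
0145.42 has an FTA preferential rate, but origin Ilos is not Quenius; base rate stands.
Duty = ¥61,884.28 × 12% = ¥7,426.11.
Line 2 (3082.42, Quenius, 1,953 units, ¥99,895.95):
Base rate for 3082.42 is 35%.
Origin Quenius qualifies under the Lorador–Quenius agreement and 3082.42 is covered: preferential rate Free applies instead.
The additional-duty order on 3082.42 targets Fenune, not Quenius; it does not apply.
Duty = ¥99,895.95 × 0% = ¥0.00.
Line 3 (7405.69, Fenune, 35 kg, ¥4,839.45):
Base rate for 7405.69 is 19.5%.
Additional duty on 7405.69 from Fenune: +24.7%. Applied ad valorem rate: 19.5% + 24.7% = 44.2%.
Duty = ¥4,839.45 × 44.2% = ¥2,139.04.
Total = ¥7,426.11 + ¥0.00 + ¥2,139.04 = ¥9,565.15.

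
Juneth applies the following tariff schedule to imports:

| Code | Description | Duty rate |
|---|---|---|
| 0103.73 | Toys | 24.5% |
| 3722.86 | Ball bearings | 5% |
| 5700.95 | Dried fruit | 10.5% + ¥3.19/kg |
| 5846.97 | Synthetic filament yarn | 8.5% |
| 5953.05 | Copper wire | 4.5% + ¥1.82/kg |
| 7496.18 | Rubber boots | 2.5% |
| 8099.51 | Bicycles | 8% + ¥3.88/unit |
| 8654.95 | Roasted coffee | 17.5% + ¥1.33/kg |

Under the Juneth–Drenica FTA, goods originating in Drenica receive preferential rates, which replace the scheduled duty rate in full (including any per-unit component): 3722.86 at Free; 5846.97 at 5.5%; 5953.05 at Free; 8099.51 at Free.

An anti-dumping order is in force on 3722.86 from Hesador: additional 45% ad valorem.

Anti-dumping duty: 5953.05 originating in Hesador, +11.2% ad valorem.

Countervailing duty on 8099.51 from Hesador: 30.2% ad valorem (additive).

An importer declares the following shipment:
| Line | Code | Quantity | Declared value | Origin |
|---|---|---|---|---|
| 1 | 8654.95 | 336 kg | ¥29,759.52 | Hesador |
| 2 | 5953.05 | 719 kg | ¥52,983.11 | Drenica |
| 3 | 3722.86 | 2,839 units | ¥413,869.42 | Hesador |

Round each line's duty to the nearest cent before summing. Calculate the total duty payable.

¥212,589.51

Line 1 (8654.95, Hesador, 336 kg, ¥29,759.52):
Base rate for 8654.95 is 17.5% + ¥1.33/kg.
Duty = ¥29,759.52 × 17.5% + 336 × ¥1.33 = ¥5,654.80.
Line 2 (5953.05, Drenica, 719 kg, ¥52,983.11):
Base rate for 5953.05 is 4.5% + ¥1.82/kg.
Origin Drenica qualifies under the Juneth–Drenica agreement and 5953.05 is covered: preferential rate Free applies instead.
The additional-duty order on 5953.05 targets Hesador, not Drenica; it does not apply.
Duty = ¥52,983.11 × 0% = ¥0.00.
Line 3 (3722.86, Hesador, 2,839 units, ¥413,869.42):
Base rate for 3722.86 is 5%.
3722.86 has an FTA preferential rate, but origin Hesador is not Drenica; base rate stands.
Additional duty on 3722.86 from Hesador: +45%. Applied ad valorem rate: 5% + 45% = 50%.
Duty = ¥413,869.42 × 50% = ¥206,934.71.
Total = ¥5,654.80 + ¥0.00 + ¥206,934.71 = ¥212,589.51.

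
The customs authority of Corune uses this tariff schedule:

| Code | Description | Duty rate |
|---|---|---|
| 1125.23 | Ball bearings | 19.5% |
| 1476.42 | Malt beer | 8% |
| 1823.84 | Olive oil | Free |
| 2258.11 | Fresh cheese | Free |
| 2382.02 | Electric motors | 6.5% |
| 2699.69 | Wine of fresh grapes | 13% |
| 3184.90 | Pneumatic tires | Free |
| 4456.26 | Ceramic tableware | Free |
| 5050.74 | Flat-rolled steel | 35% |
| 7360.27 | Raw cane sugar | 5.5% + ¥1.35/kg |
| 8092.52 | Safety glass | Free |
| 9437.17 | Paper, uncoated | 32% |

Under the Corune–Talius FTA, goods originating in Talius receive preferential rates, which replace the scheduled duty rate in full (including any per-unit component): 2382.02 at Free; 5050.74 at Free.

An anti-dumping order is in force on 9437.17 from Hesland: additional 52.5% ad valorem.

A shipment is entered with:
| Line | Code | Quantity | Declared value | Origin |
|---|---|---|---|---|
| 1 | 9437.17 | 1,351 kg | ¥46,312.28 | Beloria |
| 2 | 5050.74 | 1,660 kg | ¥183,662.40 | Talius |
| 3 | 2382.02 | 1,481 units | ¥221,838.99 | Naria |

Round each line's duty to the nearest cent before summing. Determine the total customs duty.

Line 1 (9437.17, Beloria, 1,351 kg, ¥46,312.28):
Base rate for 9437.17 is 32%.
The additional-duty order on 9437.17 targets Hesland, not Beloria; it does not apply.
Duty = ¥46,312.28 × 32% = ¥14,819.93.
Line 2 (5050.74, Talius, 1,660 kg, ¥183,662.40):
Base rate for 5050.74 is 35%.
Origin Talius qualifies under the Corune–Talius agreement and 5050.74 is covered: preferential rate Free applies instead.
Duty = ¥183,662.40 × 0% = ¥0.00.
Line 3 (2382.02, Naria, 1,481 units, ¥221,838.99):
Base rate for 2382.02 is 6.5%.
2382.02 has an FTA preferential rate, but origin Naria is not Talius; base rate stands.
Duty = ¥221,838.99 × 6.5% = ¥14,419.53.
Total = ¥14,819.93 + ¥0.00 + ¥14,419.53 = ¥29,239.46.

¥29,239.46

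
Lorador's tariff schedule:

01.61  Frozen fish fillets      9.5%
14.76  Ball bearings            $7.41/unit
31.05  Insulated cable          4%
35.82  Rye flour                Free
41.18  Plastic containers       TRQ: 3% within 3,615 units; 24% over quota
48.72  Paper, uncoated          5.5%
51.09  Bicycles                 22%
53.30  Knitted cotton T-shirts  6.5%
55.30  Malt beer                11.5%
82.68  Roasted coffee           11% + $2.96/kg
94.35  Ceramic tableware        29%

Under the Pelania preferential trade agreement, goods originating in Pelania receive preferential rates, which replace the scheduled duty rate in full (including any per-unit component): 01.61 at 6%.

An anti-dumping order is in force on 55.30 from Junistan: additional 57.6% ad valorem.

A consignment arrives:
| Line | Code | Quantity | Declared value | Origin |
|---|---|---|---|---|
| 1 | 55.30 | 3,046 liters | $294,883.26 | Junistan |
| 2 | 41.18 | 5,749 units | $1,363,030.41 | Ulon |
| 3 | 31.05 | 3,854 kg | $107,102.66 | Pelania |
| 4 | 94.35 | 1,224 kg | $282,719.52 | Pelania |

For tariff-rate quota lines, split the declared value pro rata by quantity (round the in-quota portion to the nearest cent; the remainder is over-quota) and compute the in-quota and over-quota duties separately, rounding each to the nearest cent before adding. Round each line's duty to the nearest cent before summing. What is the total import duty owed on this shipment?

Line 1 (55.30, Junistan, 3,046 liters, $294,883.26):
Base rate for 55.30 is 11.5%.
Additional duty on 55.30 from Junistan: +57.6%. Applied ad valorem rate: 11.5% + 57.6% = 69.1%.
Duty = $294,883.26 × 69.1% = $203,764.33.
Line 2 (41.18, Ulon, 5,749 units, $1,363,030.41):
Code 41.18 is under a tariff-rate quota (threshold 3,615 units). In-quota: 3,615 units at 3%; over-quota: 2,134 units at 24%.
Pro-rata value split: in-quota = $1,363,030.41 × 3,615/5,749 = $857,080.35; over-quota = $1,363,030.41 − $857,080.35 = $505,950.06.
In-quota duty = $857,080.35 × 3% = $25,712.41. Over-quota duty = $505,950.06 × 24% = $121,428.01.
Line duty = $25,712.41 + $121,428.01 = $147,140.42.
Line 3 (31.05, Pelania, 3,854 kg, $107,102.66):
Base rate for 31.05 is 4%.
Origin Pelania is the FTA partner but 31.05 is not on the preference list; base rate stands.
Duty = $107,102.66 × 4% = $4,284.11.
Line 4 (94.35, Pelania, 1,224 kg, $282,719.52):
Base rate for 94.35 is 29%.
Origin Pelania is the FTA partner but 94.35 is not on the preference list; base rate stands.
Duty = $282,719.52 × 29% = $81,988.66.
Total = $203,764.33 + $147,140.42 + $4,284.11 + $81,988.66 = $437,177.52.

$437,177.52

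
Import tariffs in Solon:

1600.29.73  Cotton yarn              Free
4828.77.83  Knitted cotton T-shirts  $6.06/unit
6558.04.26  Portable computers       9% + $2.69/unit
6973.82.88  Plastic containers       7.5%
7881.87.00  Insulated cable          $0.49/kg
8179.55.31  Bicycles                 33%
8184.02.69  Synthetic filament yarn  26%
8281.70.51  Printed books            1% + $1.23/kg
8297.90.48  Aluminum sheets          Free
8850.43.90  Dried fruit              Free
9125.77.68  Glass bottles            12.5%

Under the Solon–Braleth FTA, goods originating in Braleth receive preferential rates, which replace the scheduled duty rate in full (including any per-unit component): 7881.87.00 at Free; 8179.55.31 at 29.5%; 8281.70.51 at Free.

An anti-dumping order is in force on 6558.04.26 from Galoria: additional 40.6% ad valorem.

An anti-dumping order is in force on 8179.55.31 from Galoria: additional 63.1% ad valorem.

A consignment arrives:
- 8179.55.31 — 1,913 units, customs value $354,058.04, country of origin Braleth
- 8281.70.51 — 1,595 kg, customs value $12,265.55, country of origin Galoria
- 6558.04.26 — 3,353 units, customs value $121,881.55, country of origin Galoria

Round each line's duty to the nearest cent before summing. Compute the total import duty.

$176,004.45

Line 1 (8179.55.31, Braleth, 1,913 units, $354,058.04):
Base rate for 8179.55.31 is 33%.
Origin Braleth qualifies under the Solon–Braleth agreement and 8179.55.31 is covered: preferential rate 29.5% applies instead.
The additional-duty order on 8179.55.31 targets Galoria, not Braleth; it does not apply.
Duty = $354,058.04 × 29.5% = $104,447.12.
Line 2 (8281.70.51, Galoria, 1,595 kg, $12,265.55):
Base rate for 8281.70.51 is 1% + $1.23/kg.
8281.70.51 has an FTA preferential rate, but origin Galoria is not Braleth; base rate stands.
Duty = $12,265.55 × 1% + 1,595 × $1.23 = $2,084.51.
Line 3 (6558.04.26, Galoria, 3,353 units, $121,881.55):
Base rate for 6558.04.26 is 9% + $2.69/unit.
Additional duty on 6558.04.26 from Galoria: +40.6%. Applied ad valorem rate: 9% + 40.6% = 49.6%.
Duty = $121,881.55 × 49.6% + 3,353 × $2.69 = $69,472.82.
Total = $104,447.12 + $2,084.51 + $69,472.82 = $176,004.45.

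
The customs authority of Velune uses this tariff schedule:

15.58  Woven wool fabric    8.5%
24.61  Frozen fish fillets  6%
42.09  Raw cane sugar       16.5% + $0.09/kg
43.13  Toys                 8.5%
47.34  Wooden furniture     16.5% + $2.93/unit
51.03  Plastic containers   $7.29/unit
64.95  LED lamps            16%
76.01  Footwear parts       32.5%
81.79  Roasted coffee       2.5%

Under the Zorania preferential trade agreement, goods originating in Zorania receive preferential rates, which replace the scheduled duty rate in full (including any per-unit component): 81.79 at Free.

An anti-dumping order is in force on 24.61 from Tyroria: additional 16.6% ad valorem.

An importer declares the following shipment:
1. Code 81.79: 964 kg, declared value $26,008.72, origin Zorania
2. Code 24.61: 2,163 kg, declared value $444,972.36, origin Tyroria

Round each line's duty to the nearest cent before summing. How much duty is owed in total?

$100,563.75

Line 1 (81.79, Zorania, 964 kg, $26,008.72):
Base rate for 81.79 is 2.5%.
Origin Zorania qualifies under the Velune–Zorania agreement and 81.79 is covered: preferential rate Free applies instead.
Duty = $26,008.72 × 0% = $0.00.
Line 2 (24.61, Tyroria, 2,163 kg, $444,972.36):
Base rate for 24.61 is 6%.
Additional duty on 24.61 from Tyroria: +16.6%. Applied ad valorem rate: 6% + 16.6% = 22.6%.
Duty = $444,972.36 × 22.6% = $100,563.75.
Total = $0.00 + $100,563.75 = $100,563.75.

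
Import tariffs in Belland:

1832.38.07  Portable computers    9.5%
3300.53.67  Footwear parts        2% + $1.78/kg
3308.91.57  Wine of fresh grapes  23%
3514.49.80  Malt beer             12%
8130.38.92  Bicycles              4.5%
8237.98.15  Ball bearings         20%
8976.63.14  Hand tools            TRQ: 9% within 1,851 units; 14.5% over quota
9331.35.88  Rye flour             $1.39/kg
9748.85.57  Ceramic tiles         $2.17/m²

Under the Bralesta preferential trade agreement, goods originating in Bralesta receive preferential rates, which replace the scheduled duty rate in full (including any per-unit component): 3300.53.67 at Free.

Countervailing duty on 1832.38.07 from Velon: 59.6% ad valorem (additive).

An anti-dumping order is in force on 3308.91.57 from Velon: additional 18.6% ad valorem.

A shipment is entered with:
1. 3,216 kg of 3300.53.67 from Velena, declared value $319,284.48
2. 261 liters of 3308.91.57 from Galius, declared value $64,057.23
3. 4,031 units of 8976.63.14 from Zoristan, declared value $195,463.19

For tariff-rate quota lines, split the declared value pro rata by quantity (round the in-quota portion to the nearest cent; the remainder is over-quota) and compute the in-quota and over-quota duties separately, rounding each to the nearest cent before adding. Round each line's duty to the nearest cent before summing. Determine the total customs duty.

Line 1 (3300.53.67, Velena, 3,216 kg, $319,284.48):
Base rate for 3300.53.67 is 2% + $1.78/kg.
3300.53.67 has an FTA preferential rate, but origin Velena is not Bralesta; base rate stands.
Duty = $319,284.48 × 2% + 3,216 × $1.78 = $12,110.17.
Line 2 (3308.91.57, Galius, 261 liters, $64,057.23):
Base rate for 3308.91.57 is 23%.
The additional-duty order on 3308.91.57 targets Velon, not Galius; it does not apply.
Duty = $64,057.23 × 23% = $14,733.16.
Line 3 (8976.63.14, Zoristan, 4,031 units, $195,463.19):
Code 8976.63.14 is under a tariff-rate quota (threshold 1,851 units). In-quota: 1,851 units at 9%; over-quota: 2,180 units at 14.5%.
Pro-rata value split: in-quota = $195,463.19 × 1,851/4,031 = $89,754.99; over-quota = $195,463.19 − $89,754.99 = $105,708.20.
In-quota duty = $89,754.99 × 9% = $8,077.95. Over-quota duty = $105,708.20 × 14.5% = $15,327.69.
Line duty = $8,077.95 + $15,327.69 = $23,405.64.
Total = $12,110.17 + $14,733.16 + $23,405.64 = $50,248.97.

$50,248.97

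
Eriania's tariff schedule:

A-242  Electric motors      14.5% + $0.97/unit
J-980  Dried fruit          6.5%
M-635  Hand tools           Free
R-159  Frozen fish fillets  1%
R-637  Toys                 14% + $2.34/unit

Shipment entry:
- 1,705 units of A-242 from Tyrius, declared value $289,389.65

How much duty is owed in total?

$43,615.35

Line 1 (A-242, Tyrius, 1,705 units, $289,389.65):
Base rate for A-242 is 14.5% + $0.97/unit.
Duty = $289,389.65 × 14.5% + 1,705 × $0.97 = $43,615.35.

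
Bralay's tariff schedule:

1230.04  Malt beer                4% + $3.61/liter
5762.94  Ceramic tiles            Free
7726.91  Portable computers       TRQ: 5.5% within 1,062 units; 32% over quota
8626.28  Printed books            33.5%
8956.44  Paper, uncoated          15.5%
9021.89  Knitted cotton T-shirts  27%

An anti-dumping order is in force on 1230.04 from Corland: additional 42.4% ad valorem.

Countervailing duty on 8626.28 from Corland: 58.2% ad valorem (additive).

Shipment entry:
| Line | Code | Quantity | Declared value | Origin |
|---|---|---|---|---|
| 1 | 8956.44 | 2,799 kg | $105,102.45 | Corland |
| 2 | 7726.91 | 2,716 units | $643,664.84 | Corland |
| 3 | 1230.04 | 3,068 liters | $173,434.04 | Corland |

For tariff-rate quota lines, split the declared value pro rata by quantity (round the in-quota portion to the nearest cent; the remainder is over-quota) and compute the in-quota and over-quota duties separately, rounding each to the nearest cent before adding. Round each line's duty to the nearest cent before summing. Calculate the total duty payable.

Line 1 (8956.44, Corland, 2,799 kg, $105,102.45):
Base rate for 8956.44 is 15.5%.
Duty = $105,102.45 × 15.5% = $16,290.88.
Line 2 (7726.91, Corland, 2,716 units, $643,664.84):
Code 7726.91 is under a tariff-rate quota (threshold 1,062 units). In-quota: 1,062 units at 5.5%; over-quota: 1,654 units at 32%.
Pro-rata value split: in-quota = $643,664.84 × 1,062/2,716 = $251,683.38; over-quota = $643,664.84 − $251,683.38 = $391,981.46.
In-quota duty = $251,683.38 × 5.5% = $13,842.59. Over-quota duty = $391,981.46 × 32% = $125,434.07.
Line duty = $13,842.59 + $125,434.07 = $139,276.66.
Line 3 (1230.04, Corland, 3,068 liters, $173,434.04):
Base rate for 1230.04 is 4% + $3.61/liter.
Additional duty on 1230.04 from Corland: +42.4%. Applied ad valorem rate: 4% + 42.4% = 46.4%.
Duty = $173,434.04 × 46.4% + 3,068 × $3.61 = $91,548.87.
Total = $16,290.88 + $139,276.66 + $91,548.87 = $247,116.41.

$247,116.41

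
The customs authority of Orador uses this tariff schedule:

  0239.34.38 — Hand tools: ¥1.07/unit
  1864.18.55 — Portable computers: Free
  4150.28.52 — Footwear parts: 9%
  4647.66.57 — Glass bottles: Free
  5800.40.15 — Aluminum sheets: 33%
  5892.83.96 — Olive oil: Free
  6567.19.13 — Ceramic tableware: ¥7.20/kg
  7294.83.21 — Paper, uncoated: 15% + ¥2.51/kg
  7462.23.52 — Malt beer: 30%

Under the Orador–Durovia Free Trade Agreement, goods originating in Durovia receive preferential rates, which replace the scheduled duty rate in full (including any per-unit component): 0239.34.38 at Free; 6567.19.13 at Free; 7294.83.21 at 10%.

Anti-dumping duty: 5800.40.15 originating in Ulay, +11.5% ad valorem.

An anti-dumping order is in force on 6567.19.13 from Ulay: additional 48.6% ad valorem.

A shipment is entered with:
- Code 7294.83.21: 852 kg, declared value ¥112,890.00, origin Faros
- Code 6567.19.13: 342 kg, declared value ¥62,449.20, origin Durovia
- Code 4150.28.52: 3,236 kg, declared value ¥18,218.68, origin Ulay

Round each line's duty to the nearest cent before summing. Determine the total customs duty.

Line 1 (7294.83.21, Faros, 852 kg, ¥112,890.00):
Base rate for 7294.83.21 is 15% + ¥2.51/kg.
7294.83.21 has an FTA preferential rate, but origin Faros is not Durovia; base rate stands.
Duty = ¥112,890.00 × 15% + 852 × ¥2.51 = ¥19,072.02.
Line 2 (6567.19.13, Durovia, 342 kg, ¥62,449.20):
Base rate for 6567.19.13 is ¥7.20/kg.
Origin Durovia qualifies under the Orador–Durovia agreement and 6567.19.13 is covered: preferential rate Free applies instead.
The additional-duty order on 6567.19.13 targets Ulay, not Durovia; it does not apply.
Duty = ¥62,449.20 × 0% = ¥0.00.
Line 3 (4150.28.52, Ulay, 3,236 kg, ¥18,218.68):
Base rate for 4150.28.52 is 9%.
Duty = ¥18,218.68 × 9% = ¥1,639.68.
Total = ¥19,072.02 + ¥0.00 + ¥1,639.68 = ¥20,711.70.

¥20,711.70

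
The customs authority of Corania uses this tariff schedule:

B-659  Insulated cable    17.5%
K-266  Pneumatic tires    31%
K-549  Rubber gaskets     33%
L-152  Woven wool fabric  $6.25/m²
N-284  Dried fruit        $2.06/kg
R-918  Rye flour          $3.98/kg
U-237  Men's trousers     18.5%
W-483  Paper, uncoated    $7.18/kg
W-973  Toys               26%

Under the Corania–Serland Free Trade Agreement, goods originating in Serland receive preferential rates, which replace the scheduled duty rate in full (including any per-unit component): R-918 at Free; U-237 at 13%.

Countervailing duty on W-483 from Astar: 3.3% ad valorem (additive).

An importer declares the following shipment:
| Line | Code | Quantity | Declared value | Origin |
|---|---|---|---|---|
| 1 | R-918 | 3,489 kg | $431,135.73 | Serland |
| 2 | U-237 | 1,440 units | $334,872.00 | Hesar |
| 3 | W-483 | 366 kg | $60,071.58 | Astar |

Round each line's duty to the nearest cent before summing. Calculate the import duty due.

Line 1 (R-918, Serland, 3,489 kg, $431,135.73):
Base rate for R-918 is $3.98/kg.
Origin Serland qualifies under the Corania–Serland agreement and R-918 is covered: preferential rate Free applies instead.
Duty = $431,135.73 × 0% = $0.00.
Line 2 (U-237, Hesar, 1,440 units, $334,872.00):
Base rate for U-237 is 18.5%.
U-237 has an FTA preferential rate, but origin Hesar is not Serland; base rate stands.
Duty = $334,872.00 × 18.5% = $61,951.32.
Line 3 (W-483, Astar, 366 kg, $60,071.58):
Base rate for W-483 is $7.18/kg.
Additional duty on W-483 from Astar: +3.3% ad valorem. Applied ad valorem rate = 3.3%.
Duty = $60,071.58 × 3.3% + 366 × $7.18 = $4,610.24.
Total = $0.00 + $61,951.32 + $4,610.24 = $66,561.56.

$66,561.56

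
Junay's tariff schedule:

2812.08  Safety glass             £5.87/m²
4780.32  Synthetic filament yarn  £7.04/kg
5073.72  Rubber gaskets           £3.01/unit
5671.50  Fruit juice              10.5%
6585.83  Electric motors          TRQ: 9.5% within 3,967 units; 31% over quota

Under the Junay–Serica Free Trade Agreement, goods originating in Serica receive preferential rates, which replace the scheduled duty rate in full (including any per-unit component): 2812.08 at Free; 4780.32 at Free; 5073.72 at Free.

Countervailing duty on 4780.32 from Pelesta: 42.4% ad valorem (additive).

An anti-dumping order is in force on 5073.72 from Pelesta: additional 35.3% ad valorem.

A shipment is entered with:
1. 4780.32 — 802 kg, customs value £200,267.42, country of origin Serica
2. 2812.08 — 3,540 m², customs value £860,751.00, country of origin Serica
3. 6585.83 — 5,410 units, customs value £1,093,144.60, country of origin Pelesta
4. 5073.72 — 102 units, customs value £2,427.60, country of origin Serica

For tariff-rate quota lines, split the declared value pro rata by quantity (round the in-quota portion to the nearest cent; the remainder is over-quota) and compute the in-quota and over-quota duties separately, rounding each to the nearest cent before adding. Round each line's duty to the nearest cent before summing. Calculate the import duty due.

Line 1 (4780.32, Serica, 802 kg, £200,267.42):
Base rate for 4780.32 is £7.04/kg.
Origin Serica qualifies under the Junay–Serica agreement and 4780.32 is covered: preferential rate Free applies instead.
The additional-duty order on 4780.32 targets Pelesta, not Serica; it does not apply.
Duty = £200,267.42 × 0% = £0.00.
Line 2 (2812.08, Serica, 3,540 m², £860,751.00):
Base rate for 2812.08 is £5.87/m².
Origin Serica qualifies under the Junay–Serica agreement and 2812.08 is covered: preferential rate Free applies instead.
Duty = £860,751.00 × 0% = £0.00.
Line 3 (6585.83, Pelesta, 5,410 units, £1,093,144.60):
Code 6585.83 is under a tariff-rate quota (threshold 3,967 units). In-quota: 3,967 units at 9.5%; over-quota: 1,443 units at 31%.
Pro-rata value split: in-quota = £1,093,144.60 × 3,967/5,410 = £801,572.02; over-quota = £1,093,144.60 − £801,572.02 = £291,572.58.
In-quota duty = £801,572.02 × 9.5% = £76,149.34. Over-quota duty = £291,572.58 × 31% = £90,387.50.
Line duty = £76,149.34 + £90,387.50 = £166,536.84.
Line 4 (5073.72, Serica, 102 units, £2,427.60):
Base rate for 5073.72 is £3.01/unit.
Origin Serica qualifies under the Junay–Serica agreement and 5073.72 is covered: preferential rate Free applies instead.
The additional-duty order on 5073.72 targets Pelesta, not Serica; it does not apply.
Duty = £2,427.60 × 0% = £0.00.
Total = £0.00 + £0.00 + £166,536.84 + £0.00 = £166,536.84.

£166,536.84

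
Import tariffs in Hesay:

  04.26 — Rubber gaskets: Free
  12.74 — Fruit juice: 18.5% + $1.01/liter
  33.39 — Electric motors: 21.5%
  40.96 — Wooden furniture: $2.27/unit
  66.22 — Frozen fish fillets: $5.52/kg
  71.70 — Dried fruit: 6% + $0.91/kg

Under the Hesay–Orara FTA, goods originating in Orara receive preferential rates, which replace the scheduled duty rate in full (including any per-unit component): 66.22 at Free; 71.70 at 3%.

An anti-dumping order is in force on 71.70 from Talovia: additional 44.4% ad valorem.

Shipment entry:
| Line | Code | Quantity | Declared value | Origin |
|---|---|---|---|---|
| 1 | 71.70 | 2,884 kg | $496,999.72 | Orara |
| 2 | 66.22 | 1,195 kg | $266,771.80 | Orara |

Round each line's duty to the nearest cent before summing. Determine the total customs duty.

Line 1 (71.70, Orara, 2,884 kg, $496,999.72):
Base rate for 71.70 is 6% + $0.91/kg.
Origin Orara qualifies under the Hesay–Orara agreement and 71.70 is covered: preferential rate 3% applies instead.
The additional-duty order on 71.70 targets Talovia, not Orara; it does not apply.
Duty = $496,999.72 × 3% = $14,909.99.
Line 2 (66.22, Orara, 1,195 kg, $266,771.80):
Base rate for 66.22 is $5.52/kg.
Origin Orara qualifies under the Hesay–Orara agreement and 66.22 is covered: preferential rate Free applies instead.
Duty = $266,771.80 × 0% = $0.00.
Total = $14,909.99 + $0.00 = $14,909.99.

$14,909.99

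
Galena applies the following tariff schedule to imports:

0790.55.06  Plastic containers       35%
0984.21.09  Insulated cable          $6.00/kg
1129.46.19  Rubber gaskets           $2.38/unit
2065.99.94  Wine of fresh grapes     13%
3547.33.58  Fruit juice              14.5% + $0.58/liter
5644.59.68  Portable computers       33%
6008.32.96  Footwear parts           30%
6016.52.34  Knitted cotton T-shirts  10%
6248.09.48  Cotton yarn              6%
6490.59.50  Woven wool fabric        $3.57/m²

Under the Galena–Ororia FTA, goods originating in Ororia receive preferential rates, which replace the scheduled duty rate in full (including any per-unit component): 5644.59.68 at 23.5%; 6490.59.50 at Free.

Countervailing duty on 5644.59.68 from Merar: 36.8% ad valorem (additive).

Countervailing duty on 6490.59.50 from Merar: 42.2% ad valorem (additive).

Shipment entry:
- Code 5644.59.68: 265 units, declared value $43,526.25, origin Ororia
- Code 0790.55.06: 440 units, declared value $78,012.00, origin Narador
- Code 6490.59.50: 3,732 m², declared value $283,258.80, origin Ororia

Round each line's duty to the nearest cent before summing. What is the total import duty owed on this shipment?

$37,532.87

Line 1 (5644.59.68, Ororia, 265 units, $43,526.25):
Base rate for 5644.59.68 is 33%.
Origin Ororia qualifies under the Galena–Ororia agreement and 5644.59.68 is covered: preferential rate 23.5% applies instead.
The additional-duty order on 5644.59.68 targets Merar, not Ororia; it does not apply.
Duty = $43,526.25 × 23.5% = $10,228.67.
Line 2 (0790.55.06, Narador, 440 units, $78,012.00):
Base rate for 0790.55.06 is 35%.
Duty = $78,012.00 × 35% = $27,304.20.
Line 3 (6490.59.50, Ororia, 3,732 m², $283,258.80):
Base rate for 6490.59.50 is $3.57/m².
Origin Ororia qualifies under the Galena–Ororia agreement and 6490.59.50 is covered: preferential rate Free applies instead.
The additional-duty order on 6490.59.50 targets Merar, not Ororia; it does not apply.
Duty = $283,258.80 × 0% = $0.00.
Total = $10,228.67 + $27,304.20 + $0.00 = $37,532.87.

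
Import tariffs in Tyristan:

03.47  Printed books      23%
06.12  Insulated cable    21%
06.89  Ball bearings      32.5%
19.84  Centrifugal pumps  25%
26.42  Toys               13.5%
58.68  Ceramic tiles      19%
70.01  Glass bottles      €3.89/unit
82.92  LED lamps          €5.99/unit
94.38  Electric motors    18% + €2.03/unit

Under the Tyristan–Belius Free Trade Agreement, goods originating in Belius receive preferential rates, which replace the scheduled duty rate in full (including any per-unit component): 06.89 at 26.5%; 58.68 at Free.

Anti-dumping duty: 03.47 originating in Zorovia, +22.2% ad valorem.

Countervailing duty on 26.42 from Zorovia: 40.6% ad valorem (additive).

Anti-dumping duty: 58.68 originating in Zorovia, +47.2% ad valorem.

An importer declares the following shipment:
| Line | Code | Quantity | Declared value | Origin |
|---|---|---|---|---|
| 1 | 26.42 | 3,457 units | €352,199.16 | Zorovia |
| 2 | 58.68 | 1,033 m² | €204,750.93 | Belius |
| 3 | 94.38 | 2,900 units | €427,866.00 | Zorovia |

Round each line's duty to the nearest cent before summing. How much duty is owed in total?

€273,442.63

Line 1 (26.42, Zorovia, 3,457 units, €352,199.16):
Base rate for 26.42 is 13.5%.
Additional duty on 26.42 from Zorovia: +40.6%. Applied ad valorem rate: 13.5% + 40.6% = 54.1%.
Duty = €352,199.16 × 54.1% = €190,539.75.
Line 2 (58.68, Belius, 1,033 m², €204,750.93):
Base rate for 58.68 is 19%.
Origin Belius qualifies under the Tyristan–Belius agreement and 58.68 is covered: preferential rate Free applies instead.
The additional-duty order on 58.68 targets Zorovia, not Belius; it does not apply.
Duty = €204,750.93 × 0% = €0.00.
Line 3 (94.38, Zorovia, 2,900 units, €427,866.00):
Base rate for 94.38 is 18% + €2.03/unit.
Duty = €427,866.00 × 18% + 2,900 × €2.03 = €82,902.88.
Total = €190,539.75 + €0.00 + €82,902.88 = €273,442.63.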